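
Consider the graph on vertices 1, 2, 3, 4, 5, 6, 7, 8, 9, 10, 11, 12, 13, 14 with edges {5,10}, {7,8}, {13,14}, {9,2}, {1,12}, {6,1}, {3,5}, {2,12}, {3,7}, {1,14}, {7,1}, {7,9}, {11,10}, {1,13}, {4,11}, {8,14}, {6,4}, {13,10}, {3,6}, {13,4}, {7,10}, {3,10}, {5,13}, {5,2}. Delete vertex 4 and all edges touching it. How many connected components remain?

1

With 4 gone, the remaining components are: {1, 2, 3, 5, 6, 7, 8, 9, 10, 11, 12, 13, 14}.
That is 1 component.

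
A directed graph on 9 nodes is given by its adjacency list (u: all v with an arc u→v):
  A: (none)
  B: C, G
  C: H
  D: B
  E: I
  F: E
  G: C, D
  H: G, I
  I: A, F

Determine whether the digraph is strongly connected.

No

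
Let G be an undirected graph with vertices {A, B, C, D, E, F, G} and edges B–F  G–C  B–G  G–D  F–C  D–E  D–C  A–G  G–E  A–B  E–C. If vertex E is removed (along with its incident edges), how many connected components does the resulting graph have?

1

With E gone, the remaining components are: {A, B, C, D, F, G}.
That is 1 component.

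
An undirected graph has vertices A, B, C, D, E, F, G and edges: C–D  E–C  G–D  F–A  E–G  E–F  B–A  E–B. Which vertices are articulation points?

Removing E increases the component count from 1 to 2, so E is a cut vertex.
By contrast removing F leaves 1 component; it is not a cut vertex. No other vertex is a cut vertex either.

E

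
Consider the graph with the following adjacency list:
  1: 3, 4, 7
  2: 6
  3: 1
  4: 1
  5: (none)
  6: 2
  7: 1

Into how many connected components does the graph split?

3

5 is isolated — a component by itself.
Starting from 2 we can reach 2, 6. That is one component of size 2.
Starting from 1 we can reach 1, 3, 4, 7. That is one component of size 4.
Total: 3 components.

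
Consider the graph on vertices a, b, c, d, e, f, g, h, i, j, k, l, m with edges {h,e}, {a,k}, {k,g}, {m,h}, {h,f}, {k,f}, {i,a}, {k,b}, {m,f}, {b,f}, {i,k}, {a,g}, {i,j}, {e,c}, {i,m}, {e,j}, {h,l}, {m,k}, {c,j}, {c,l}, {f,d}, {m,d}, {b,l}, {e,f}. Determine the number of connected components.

1

Starting from a we can reach a, b, c, d, e, f, g, h, i, j, k, l, m. That is one component of size 13.
Total: 1 component.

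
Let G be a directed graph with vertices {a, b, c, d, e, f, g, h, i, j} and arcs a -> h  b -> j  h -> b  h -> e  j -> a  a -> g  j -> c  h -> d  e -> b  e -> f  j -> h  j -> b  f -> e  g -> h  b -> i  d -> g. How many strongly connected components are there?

3

{a, b, d, e, f, g, h, j} are all mutually reachable — one SCC of size 8.
{i} is an SCC by itself.
{c} is an SCC by itself.
That gives 3 strongly connected components.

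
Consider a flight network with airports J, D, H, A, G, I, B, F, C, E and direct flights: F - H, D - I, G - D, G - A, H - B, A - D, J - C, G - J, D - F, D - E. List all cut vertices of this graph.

D, F, G, H, J

Removing D increases the component count from 1 to 4, so D is a cut vertex.
Removing F increases the component count from 1 to 2, so F is a cut vertex.
Removing G increases the component count from 1 to 2, so G is a cut vertex.
Likewise H, J are cut vertices.
By contrast removing I leaves 1 component; it is not a cut vertex. No other vertex is a cut vertex either.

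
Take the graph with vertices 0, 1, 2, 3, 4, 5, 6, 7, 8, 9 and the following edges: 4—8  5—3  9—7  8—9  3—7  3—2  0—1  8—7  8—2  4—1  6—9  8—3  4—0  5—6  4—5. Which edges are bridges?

none

The edges on the cycle 4-0-1-4 are not bridges since each lies on that cycle.
Every edge lies on some cycle, so there are no bridges.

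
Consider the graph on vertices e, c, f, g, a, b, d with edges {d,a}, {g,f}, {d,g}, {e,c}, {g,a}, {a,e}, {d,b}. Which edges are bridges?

The edges on the cycle d-g-a-d are not bridges since each lies on that cycle.
But removing d - b disconnects d from b; removing f - g disconnects f from g; removing e - a disconnects e from a; removing c - e disconnects c from e — these are bridges.

a-e, b-d, c-e, f-g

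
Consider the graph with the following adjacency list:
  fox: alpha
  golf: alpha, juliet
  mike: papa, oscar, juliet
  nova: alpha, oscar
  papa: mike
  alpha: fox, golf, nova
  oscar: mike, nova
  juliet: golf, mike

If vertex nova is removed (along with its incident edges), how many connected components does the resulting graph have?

1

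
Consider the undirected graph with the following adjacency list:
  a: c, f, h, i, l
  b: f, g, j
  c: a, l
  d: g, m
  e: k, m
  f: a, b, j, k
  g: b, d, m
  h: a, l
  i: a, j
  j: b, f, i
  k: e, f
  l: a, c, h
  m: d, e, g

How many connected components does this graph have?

Starting from a we can reach a, b, c, d, e, f, g, h, i, j, k, l, m. That is one component of size 13.
Total: 1 component.

1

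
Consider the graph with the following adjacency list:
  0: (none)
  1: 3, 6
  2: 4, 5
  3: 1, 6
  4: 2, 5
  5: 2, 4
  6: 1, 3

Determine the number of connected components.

0 is isolated — a component by itself.
Starting from 2 we can reach 2, 4, 5. That is one component of size 3.
Starting from 1 we can reach 1, 3, 6. That is one component of size 3.
Total: 3 components.

3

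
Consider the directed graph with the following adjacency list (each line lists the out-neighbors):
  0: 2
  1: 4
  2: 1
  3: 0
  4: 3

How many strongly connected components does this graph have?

1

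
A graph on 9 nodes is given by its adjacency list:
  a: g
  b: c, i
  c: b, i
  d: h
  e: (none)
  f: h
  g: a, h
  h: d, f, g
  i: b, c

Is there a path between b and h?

No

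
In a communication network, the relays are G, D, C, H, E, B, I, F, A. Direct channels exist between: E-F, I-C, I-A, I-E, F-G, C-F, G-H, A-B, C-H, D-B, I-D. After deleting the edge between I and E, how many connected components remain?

I and E are still connected via I-C-F-E, so the component count stays at 1.

1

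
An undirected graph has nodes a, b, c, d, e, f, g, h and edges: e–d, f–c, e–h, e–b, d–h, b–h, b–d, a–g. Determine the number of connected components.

Starting from a we can reach a, g. That is one component of size 2.
Starting from c we can reach c, f. That is one component of size 2.
Starting from b we can reach b, d, e, h. That is one component of size 4.
Total: 3 components.

3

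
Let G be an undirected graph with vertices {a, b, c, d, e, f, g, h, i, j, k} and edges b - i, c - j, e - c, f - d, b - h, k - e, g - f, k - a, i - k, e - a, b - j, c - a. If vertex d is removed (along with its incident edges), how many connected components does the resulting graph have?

2

With d gone, the remaining components are: {f, g}; {a, b, c, e, h, i, j, k}.
That is 2 components.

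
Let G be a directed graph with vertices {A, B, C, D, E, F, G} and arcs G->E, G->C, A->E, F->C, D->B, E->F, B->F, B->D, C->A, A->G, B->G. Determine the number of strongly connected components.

2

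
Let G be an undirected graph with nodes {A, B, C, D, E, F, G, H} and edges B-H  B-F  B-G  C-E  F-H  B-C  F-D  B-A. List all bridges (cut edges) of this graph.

A-B, B-C, B-G, C-E, D-F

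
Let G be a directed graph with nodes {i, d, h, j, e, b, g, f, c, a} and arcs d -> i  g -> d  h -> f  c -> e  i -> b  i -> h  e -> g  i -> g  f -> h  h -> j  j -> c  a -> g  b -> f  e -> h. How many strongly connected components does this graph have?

2

{b, c, d, e, f, g, h, i, j} are all mutually reachable — one SCC of size 9.
{a} is an SCC by itself.
That gives 2 strongly connected components.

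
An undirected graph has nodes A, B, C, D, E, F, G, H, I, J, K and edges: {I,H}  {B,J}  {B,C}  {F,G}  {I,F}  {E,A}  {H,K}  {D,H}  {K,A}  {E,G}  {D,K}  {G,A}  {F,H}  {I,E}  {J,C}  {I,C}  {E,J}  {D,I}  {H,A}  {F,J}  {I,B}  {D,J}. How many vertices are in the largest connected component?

11

Starting from A we can reach A, B, C, D, E, F, G, H, I, J, K. That is one component of size 11.
The largest has 11 vertices.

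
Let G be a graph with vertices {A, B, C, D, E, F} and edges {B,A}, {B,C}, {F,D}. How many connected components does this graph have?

3

E is isolated — a component by itself.
Starting from D we can reach D, F. That is one component of size 2.
Starting from A we can reach A, B, C. That is one component of size 3.
Total: 3 components.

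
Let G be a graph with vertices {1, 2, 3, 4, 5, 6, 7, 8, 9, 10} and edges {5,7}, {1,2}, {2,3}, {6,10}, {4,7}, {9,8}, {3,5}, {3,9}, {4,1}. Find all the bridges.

10-6, 3-9, 8-9

The edges on the cycle 4-1-2-3-5-7-4 are not bridges since each lies on that cycle.
But removing 6–10 disconnects 6 from 10; removing 9–8 disconnects 9 from 8; removing 3–9 disconnects 3 from 9 — these are bridges.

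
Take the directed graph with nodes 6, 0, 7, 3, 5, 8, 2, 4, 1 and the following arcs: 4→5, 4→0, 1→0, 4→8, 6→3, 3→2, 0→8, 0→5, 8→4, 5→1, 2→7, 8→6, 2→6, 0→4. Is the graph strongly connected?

No

There is no directed path from 7 to 2, so the graph is not strongly connected.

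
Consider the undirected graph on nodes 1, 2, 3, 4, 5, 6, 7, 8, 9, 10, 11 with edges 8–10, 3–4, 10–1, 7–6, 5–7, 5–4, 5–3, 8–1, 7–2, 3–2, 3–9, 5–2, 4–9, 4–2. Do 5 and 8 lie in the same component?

The component containing 5 is {2, 3, 4, 5, 6, 7, 9}, and 8 is not in it.

No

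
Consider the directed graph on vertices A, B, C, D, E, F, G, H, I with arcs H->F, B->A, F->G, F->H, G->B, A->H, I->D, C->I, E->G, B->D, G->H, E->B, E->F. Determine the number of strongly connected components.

{A, B, F, G, H} are all mutually reachable — one SCC of size 5.
{C} is an SCC by itself.
{D} is an SCC by itself.
{I} is an SCC by itself.
{E} is an SCC by itself.
That gives 5 strongly connected components.

5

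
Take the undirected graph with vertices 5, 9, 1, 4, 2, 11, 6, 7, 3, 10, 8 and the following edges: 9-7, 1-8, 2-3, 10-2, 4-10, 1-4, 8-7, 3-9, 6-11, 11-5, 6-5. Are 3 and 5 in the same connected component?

The component containing 3 is {1, 2, 3, 4, 7, 8, 9, 10}, and 5 is not in it.

No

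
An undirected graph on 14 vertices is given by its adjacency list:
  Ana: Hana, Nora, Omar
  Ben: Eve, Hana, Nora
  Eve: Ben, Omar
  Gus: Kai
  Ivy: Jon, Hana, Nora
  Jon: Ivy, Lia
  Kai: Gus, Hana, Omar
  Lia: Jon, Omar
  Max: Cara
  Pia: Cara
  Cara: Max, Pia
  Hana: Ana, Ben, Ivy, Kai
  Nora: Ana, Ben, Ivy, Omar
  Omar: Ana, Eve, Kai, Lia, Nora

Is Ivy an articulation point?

No

Deleting Ivy leaves 2 components (was 2), so Ivy is not a cut vertex.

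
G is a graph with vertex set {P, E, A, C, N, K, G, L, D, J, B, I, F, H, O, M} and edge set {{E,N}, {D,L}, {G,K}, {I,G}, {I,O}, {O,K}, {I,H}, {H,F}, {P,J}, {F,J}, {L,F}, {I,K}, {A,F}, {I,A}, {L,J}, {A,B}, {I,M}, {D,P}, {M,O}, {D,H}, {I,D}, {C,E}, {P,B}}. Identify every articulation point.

E, I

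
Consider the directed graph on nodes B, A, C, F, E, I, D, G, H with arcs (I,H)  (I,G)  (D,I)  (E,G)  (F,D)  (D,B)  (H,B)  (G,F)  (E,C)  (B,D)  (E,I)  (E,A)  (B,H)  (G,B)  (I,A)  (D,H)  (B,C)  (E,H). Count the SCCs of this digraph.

4

{B, D, F, G, H, I} are all mutually reachable — one SCC of size 6.
{A} is an SCC by itself.
{E} is an SCC by itself.
{C} is an SCC by itself.
That gives 4 strongly connected components.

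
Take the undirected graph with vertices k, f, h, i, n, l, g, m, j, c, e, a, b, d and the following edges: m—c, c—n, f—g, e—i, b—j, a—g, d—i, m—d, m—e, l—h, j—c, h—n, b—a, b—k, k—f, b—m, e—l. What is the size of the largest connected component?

14

Starting from a we can reach a, b, c, d, e, f, g, h, i, j, k, l, m, n. That is one component of size 14.
The largest has 14 vertices.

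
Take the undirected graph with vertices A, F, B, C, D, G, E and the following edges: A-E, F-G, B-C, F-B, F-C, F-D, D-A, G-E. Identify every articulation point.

Removing F increases the component count from 1 to 2, so F is a cut vertex.
By contrast removing E leaves 1 component; it is not a cut vertex. No other vertex is a cut vertex either.

F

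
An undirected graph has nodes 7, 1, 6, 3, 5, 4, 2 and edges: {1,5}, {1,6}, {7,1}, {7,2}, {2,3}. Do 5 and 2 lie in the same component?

From 5 we can reach 1, 2, 3, 5, 6, 7, which includes 2.

Yes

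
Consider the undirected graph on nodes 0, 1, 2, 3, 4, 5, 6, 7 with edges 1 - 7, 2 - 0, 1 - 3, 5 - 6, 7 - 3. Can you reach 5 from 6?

Yes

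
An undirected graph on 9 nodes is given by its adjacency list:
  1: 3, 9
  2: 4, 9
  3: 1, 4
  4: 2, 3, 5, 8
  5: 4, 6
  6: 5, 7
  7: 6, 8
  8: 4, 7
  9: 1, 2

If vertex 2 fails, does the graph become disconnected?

Deleting 2 leaves 1 component (was 1) (its neighbors 4, 9 remain connected to each other), so 2 is not a cut vertex.

No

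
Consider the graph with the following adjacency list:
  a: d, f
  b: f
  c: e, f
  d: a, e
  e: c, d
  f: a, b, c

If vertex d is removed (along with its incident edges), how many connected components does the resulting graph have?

With d gone, the remaining components are: {a, b, c, e, f}.
That is 1 component.

1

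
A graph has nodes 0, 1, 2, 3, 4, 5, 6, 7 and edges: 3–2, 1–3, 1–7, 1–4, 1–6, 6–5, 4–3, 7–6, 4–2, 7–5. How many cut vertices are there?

1

Removing 1 increases the component count from 2 to 3, so 1 is a cut vertex.
By contrast removing 6 leaves 2 components; it is not a cut vertex. No other vertex is a cut vertex either.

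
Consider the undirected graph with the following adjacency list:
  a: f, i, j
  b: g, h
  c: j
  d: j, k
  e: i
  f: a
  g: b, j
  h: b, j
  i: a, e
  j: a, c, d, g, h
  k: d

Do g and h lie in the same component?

From g we can reach a, b, c, d, e, f, g, h, i, j, k, which includes h.

Yes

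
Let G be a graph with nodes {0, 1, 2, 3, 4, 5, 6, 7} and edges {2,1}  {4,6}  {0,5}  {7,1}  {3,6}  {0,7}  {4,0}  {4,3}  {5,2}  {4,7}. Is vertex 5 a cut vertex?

Deleting 5 leaves 1 component (was 1) (its neighbors 0, 2 remain connected to each other), so 5 is not a cut vertex.

No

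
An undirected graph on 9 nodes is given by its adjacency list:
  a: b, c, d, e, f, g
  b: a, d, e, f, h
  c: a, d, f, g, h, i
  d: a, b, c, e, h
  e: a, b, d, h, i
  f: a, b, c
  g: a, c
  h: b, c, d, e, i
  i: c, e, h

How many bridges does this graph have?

The edges on the cycle a-f-b-d-a are not bridges since each lies on that cycle.
Every edge lies on some cycle, so there are no bridges.

0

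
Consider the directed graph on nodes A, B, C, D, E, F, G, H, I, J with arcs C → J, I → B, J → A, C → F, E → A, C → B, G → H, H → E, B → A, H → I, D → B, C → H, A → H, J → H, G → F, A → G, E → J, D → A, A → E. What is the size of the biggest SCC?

7

{A, B, E, G, H, I, J} are all mutually reachable — one SCC of size 7.
{D} is an SCC by itself.
{C} is an SCC by itself.
{F} is an SCC by itself.
The largest has 7 vertices.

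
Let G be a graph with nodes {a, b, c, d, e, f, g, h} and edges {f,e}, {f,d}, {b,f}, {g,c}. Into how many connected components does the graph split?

h is isolated — a component by itself.
a is isolated — a component by itself.
Starting from c we can reach c, g. That is one component of size 2.
Starting from b we can reach b, d, e, f. That is one component of size 4.
Total: 4 components.

4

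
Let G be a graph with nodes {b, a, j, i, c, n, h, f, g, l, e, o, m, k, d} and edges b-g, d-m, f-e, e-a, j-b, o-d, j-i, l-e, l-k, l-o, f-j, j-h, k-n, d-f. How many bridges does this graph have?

9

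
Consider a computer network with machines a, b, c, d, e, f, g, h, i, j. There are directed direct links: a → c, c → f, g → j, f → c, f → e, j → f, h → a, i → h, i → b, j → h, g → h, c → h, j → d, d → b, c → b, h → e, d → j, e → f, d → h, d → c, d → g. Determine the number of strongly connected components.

4

{a, c, e, f, h} are all mutually reachable — one SCC of size 5.
{d, g, j} are all mutually reachable — one SCC of size 3.
{b} is an SCC by itself.
{i} is an SCC by itself.
That gives 4 strongly connected components.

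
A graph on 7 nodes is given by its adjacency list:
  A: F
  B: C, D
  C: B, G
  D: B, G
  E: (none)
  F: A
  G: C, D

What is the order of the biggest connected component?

4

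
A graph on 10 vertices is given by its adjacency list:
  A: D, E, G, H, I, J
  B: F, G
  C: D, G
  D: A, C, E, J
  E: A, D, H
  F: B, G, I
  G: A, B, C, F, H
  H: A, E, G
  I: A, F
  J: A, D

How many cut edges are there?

The edges on the cycle H-G-B-F-I-A-H are not bridges since each lies on that cycle.
Every edge lies on some cycle, so there are no bridges.

0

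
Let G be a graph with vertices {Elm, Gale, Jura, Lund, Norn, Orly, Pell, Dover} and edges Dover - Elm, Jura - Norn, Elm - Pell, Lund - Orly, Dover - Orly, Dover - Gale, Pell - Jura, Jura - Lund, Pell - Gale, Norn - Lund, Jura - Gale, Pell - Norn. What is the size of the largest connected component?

8

Starting from Elm we can reach Elm, Gale, Jura, Lund, Norn, Orly, Pell, Dover. That is one component of size 8.
The largest has 8 vertices.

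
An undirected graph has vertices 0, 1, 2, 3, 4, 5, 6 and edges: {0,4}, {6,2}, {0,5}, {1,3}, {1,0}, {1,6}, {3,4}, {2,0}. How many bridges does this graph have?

1

The edges on the cycle 1-3-4-0-1 are not bridges since each lies on that cycle.
But removing 5-0 disconnects 5 from 0 — this is a bridge.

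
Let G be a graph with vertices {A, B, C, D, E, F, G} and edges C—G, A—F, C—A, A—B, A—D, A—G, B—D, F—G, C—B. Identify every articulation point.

none

Removing G, for instance, still leaves 2 components. No single vertex removal increases the component count — the graph has no articulation points.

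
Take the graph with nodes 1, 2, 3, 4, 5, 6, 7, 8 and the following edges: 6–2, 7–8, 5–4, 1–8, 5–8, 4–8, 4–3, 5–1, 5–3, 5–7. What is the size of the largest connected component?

Starting from 2 we can reach 2, 6. That is one component of size 2.
Starting from 1 we can reach 1, 3, 4, 5, 7, 8. That is one component of size 6.
The largest has 6 vertices.

6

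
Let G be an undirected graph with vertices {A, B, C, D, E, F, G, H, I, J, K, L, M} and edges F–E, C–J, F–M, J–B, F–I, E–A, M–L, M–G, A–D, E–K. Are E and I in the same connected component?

Yes

From E we can reach A, D, E, F, G, I, K, L, M, which includes I.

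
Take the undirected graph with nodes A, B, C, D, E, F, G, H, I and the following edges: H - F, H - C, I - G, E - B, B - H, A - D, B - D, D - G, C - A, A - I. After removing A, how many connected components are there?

With A gone, the remaining components are: {B, C, D, E, F, G, H, I}.
That is 1 component.

1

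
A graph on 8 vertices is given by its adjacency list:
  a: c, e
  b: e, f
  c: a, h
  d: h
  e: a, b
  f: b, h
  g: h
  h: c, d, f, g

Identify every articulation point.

Removing h increases the component count from 1 to 3, so h is a cut vertex.
By contrast removing f leaves 1 component; it is not a cut vertex. No other vertex is a cut vertex either.

h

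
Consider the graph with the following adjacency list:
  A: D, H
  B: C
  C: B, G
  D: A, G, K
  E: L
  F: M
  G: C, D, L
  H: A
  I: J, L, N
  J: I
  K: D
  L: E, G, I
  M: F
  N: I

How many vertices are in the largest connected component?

Starting from F we can reach F, M. That is one component of size 2.
Starting from A we can reach A, B, C, D, E, G, H, I, J, K, L, N. That is one component of size 12.
The largest has 12 vertices.

12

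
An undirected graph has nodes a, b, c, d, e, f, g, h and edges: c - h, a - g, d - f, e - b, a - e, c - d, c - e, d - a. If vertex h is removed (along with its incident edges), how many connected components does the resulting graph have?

1

With h gone, the remaining components are: {a, b, c, d, e, f, g}.
That is 1 component.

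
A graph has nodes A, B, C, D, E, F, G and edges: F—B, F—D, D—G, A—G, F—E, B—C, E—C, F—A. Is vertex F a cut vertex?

Deleting F raises the number of components from 1 to 2, so F is a cut vertex.

Yes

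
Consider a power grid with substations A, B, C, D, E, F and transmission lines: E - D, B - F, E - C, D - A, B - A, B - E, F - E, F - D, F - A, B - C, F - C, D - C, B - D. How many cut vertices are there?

0

Removing F, for instance, still leaves 1 component. No single vertex removal increases the component count — the graph has no articulation points.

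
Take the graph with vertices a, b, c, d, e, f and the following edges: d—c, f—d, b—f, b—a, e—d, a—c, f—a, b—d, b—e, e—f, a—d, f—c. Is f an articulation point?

Deleting f leaves 1 component (was 1) (its neighbors a, b, c, d, e remain connected to each other), so f is not a cut vertex.

No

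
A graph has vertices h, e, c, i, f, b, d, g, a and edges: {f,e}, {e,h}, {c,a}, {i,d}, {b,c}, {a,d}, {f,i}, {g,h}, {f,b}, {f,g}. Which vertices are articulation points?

Removing f increases the component count from 1 to 2, so f is a cut vertex.
By contrast removing d leaves 1 component; it is not a cut vertex. No other vertex is a cut vertex either.

f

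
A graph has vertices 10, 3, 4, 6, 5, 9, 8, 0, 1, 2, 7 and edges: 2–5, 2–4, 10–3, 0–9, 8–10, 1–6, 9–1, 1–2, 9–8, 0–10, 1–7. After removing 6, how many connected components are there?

1

With 6 gone, the remaining components are: {0, 1, 2, 3, 4, 5, 7, 8, 9, 10}.
That is 1 component.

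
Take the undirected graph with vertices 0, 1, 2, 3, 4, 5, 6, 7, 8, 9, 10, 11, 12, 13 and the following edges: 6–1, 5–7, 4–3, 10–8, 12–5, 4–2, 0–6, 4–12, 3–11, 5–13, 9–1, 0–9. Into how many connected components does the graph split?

3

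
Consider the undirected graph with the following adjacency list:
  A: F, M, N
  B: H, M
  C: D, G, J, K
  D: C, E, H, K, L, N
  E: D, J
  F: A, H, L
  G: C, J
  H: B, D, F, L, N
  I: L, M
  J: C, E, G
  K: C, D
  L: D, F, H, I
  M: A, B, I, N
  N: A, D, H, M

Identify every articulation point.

D

Removing D increases the component count from 1 to 2, so D is a cut vertex.
By contrast removing B leaves 1 component; it is not a cut vertex. No other vertex is a cut vertex either.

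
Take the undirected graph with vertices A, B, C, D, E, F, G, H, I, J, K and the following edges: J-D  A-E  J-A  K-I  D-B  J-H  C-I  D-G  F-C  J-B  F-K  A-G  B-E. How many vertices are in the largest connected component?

Starting from C we can reach C, F, I, K. That is one component of size 4.
Starting from A we can reach A, B, D, E, G, H, J. That is one component of size 7.
The largest has 7 vertices.

7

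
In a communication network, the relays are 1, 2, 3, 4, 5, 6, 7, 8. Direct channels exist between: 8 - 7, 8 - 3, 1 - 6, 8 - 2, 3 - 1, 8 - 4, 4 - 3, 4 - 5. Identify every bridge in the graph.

1-3, 1-6, 2-8, 4-5, 7-8

The edges on the cycle 8-4-3-8 are not bridges since each lies on that cycle.
But removing 1 - 6 disconnects 1 from 6; removing 8 - 7 disconnects 8 from 7; removing 3 - 1 disconnects 3 from 1; removing 4 - 5 disconnects 4 from 5 — these are bridges.
In total 5 edges are bridges.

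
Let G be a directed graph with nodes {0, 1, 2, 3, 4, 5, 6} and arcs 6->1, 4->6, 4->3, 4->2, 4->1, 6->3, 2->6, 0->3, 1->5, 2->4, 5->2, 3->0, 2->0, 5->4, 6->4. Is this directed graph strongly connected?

No

There is no directed path from 3 to 2, so the graph is not strongly connected.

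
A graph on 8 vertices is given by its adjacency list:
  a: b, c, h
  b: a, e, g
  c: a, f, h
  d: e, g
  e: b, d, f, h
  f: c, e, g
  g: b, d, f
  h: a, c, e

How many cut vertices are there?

Removing g, for instance, still leaves 1 component. No single vertex removal increases the component count — the graph has no articulation points.

0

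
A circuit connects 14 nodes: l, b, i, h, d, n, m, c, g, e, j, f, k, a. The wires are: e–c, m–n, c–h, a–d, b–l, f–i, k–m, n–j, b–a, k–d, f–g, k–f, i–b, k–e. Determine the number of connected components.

Starting from a we can reach a, b, c, d, e, f, g, h, i, j, k, l, m, n. That is one component of size 14.
Total: 1 component.

1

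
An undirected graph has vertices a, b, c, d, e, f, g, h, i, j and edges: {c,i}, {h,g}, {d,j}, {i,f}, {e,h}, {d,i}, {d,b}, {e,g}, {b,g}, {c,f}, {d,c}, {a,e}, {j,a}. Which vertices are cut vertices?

Removing d increases the component count from 1 to 2, so d is a cut vertex.
By contrast removing i leaves 1 component; it is not a cut vertex. No other vertex is a cut vertex either.

d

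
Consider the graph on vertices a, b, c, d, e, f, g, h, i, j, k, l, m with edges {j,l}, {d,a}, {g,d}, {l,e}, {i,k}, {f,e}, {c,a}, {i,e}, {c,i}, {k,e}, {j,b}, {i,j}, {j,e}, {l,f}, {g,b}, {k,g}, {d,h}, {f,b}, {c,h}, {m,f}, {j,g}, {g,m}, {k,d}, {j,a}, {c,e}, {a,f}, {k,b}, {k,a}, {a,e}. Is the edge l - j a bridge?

No

After removing l - j, the path l-e-j still connects them, so the edge is not a bridge.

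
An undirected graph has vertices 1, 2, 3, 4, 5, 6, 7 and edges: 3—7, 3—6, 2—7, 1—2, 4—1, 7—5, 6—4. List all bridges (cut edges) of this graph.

The edges on the cycle 3-6-4-1-2-7-3 are not bridges since each lies on that cycle.
But removing 7—5 disconnects 7 from 5 — this is a bridge.

5-7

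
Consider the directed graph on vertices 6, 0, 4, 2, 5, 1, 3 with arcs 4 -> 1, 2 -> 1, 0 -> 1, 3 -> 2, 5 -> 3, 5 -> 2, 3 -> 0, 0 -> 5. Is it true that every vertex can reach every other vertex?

There is no directed path from 4 to 0, so the graph is not strongly connected.

No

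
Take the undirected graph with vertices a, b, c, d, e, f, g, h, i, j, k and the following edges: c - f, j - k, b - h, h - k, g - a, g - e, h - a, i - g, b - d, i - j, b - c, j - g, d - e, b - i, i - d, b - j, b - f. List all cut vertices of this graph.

Removing b increases the component count from 1 to 2, so b is a cut vertex.
By contrast removing j leaves 1 component; it is not a cut vertex. No other vertex is a cut vertex either.

b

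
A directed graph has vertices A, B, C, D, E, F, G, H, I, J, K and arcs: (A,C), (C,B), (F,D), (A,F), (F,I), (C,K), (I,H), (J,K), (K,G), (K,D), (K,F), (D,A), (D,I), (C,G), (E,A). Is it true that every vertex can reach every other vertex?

No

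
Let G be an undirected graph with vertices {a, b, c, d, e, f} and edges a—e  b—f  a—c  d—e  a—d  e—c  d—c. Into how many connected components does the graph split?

2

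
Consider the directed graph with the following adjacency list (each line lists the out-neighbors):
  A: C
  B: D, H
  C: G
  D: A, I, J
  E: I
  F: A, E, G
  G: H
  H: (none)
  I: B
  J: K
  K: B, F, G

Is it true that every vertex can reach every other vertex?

There is no directed path from C to I, so the graph is not strongly connected.

No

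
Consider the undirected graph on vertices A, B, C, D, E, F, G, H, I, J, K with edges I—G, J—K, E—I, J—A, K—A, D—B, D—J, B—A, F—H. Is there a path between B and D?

From B we can reach A, B, D, J, K, which includes D.

Yes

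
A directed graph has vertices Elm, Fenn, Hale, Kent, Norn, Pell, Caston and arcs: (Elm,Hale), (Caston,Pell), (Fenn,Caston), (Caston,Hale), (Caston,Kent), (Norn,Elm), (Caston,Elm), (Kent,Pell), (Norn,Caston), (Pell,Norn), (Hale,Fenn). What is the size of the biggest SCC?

7

{Elm, Fenn, Hale, Kent, Norn, Pell, Caston} are all mutually reachable — one SCC of size 7.
The largest has 7 vertices.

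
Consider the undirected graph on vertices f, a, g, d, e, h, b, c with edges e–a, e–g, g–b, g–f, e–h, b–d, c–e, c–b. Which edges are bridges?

a-e, b-d, e-h, f-g

The edges on the cycle c-e-g-b-c are not bridges since each lies on that cycle.
But removing e–a disconnects e from a; removing b–d disconnects b from d; removing e–h disconnects e from h; removing g–f disconnects g from f — these are bridges.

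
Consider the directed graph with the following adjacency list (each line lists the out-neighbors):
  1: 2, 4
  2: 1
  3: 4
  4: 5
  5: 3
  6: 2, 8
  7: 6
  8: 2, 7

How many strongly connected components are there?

{6, 7, 8} are all mutually reachable — one SCC of size 3.
{3, 4, 5} are all mutually reachable — one SCC of size 3.
{1, 2} are all mutually reachable — one SCC of size 2.
That gives 3 strongly connected components.

3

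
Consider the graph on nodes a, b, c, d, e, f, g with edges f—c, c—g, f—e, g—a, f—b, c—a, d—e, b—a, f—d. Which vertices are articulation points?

f

Removing f increases the component count from 1 to 2, so f is a cut vertex.
By contrast removing e leaves 1 component; it is not a cut vertex. No other vertex is a cut vertex either.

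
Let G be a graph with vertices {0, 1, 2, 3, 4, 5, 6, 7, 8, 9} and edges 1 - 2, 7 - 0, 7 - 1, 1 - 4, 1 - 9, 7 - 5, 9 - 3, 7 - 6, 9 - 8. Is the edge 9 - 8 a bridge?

Removing 9 - 8 leaves no path between 9 and 8: the component count goes from 1 to 2. So it is a bridge.

Yes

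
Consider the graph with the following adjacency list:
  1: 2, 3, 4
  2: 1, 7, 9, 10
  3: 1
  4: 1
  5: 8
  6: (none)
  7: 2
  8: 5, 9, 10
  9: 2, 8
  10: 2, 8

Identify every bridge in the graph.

The edges on the cycle 10-2-9-8-10 are not bridges since each lies on that cycle.
But removing 2-7 disconnects 2 from 7; removing 1-4 disconnects 1 from 4; removing 3-1 disconnects 3 from 1; removing 8-5 disconnects 8 from 5 — these are bridges.
In total 5 edges are bridges.

1-2, 1-3, 1-4, 2-7, 5-8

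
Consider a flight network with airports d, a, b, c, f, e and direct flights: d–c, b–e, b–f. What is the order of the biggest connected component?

3

a is isolated — a component by itself.
Starting from c we can reach c, d. That is one component of size 2.
Starting from b we can reach b, e, f. That is one component of size 3.
The largest has 3 vertices.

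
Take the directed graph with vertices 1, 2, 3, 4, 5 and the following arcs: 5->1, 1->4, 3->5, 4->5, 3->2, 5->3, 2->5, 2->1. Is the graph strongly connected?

Yes

From 5 we can reach every vertex (1, 2, 3, 4, 5), and every vertex can reach 5 (1, 2, 3, 4, 5). So the whole graph is one strongly connected component.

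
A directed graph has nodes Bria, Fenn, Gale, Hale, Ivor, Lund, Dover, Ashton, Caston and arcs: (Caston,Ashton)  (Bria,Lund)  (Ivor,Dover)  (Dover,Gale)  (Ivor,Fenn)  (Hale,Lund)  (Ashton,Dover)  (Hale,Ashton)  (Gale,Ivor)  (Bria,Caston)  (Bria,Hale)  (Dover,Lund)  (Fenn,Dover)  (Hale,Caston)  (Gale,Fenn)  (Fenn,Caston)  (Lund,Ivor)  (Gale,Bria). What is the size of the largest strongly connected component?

{Bria, Fenn, Gale, Hale, Ivor, Lund, Dover, Ashton, Caston} are all mutually reachable — one SCC of size 9.
The largest has 9 vertices.

9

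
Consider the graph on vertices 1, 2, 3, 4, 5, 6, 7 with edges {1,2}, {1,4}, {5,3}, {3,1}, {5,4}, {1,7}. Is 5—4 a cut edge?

After removing 5—4, the path 5-3-1-4 still connects them, so the edge is not a bridge.

No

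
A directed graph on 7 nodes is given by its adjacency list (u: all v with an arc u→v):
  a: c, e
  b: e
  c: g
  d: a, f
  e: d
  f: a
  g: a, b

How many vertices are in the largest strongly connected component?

7

{a, b, c, d, e, f, g} are all mutually reachable — one SCC of size 7.
The largest has 7 vertices.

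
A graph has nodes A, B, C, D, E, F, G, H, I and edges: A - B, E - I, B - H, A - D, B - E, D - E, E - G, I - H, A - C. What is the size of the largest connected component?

F is isolated — a component by itself.
Starting from A we can reach A, B, C, D, E, G, H, I. That is one component of size 8.
The largest has 8 vertices.

8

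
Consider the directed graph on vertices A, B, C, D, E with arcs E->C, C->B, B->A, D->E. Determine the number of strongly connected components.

{E} is an SCC by itself.
{D} is an SCC by itself.
{B} is an SCC by itself.
{A} is an SCC by itself.
{C} is an SCC by itself.
That gives 5 strongly connected components.

5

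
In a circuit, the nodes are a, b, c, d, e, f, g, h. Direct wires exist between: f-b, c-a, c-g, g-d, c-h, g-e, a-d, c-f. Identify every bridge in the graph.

b-f, c-f, c-h, e-g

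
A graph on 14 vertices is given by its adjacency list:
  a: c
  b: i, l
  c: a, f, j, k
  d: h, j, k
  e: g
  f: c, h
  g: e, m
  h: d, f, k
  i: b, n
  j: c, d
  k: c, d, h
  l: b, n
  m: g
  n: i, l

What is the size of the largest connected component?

7

Starting from e we can reach e, g, m. That is one component of size 3.
Starting from b we can reach b, i, l, n. That is one component of size 4.
Starting from a we can reach a, c, d, f, h, j, k. That is one component of size 7.
The largest has 7 vertices.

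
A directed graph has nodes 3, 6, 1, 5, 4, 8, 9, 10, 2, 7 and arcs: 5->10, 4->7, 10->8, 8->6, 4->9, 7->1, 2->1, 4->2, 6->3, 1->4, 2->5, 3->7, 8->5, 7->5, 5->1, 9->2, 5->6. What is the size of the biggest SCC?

{1, 2, 3, 4, 5, 6, 7, 8, 9, 10} are all mutually reachable — one SCC of size 10.
The largest has 10 vertices.

10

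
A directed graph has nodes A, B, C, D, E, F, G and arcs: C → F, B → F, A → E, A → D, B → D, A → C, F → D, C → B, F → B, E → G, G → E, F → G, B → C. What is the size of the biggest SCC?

3

{B, C, F} are all mutually reachable — one SCC of size 3.
{E, G} are all mutually reachable — one SCC of size 2.
{D} is an SCC by itself.
{A} is an SCC by itself.
The largest has 3 vertices.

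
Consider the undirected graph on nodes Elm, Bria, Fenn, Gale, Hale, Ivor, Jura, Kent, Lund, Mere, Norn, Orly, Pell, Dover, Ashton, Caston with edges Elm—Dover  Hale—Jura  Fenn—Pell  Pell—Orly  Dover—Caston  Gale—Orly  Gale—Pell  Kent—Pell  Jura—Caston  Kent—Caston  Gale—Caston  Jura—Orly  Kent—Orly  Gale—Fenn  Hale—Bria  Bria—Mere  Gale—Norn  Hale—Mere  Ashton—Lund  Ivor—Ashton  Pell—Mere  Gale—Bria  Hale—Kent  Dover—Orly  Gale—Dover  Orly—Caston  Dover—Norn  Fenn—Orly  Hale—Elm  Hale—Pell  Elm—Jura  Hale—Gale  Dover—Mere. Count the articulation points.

Removing Ashton increases the component count from 2 to 3, so Ashton is a cut vertex.
By contrast removing Dover leaves 2 components; it is not a cut vertex. No other vertex is a cut vertex either.

1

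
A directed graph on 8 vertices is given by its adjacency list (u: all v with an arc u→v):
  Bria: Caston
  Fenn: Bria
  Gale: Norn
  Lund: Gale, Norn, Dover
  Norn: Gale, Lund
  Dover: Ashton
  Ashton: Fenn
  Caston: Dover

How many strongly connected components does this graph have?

{Bria, Fenn, Dover, Ashton, Caston} are all mutually reachable — one SCC of size 5.
{Gale, Lund, Norn} are all mutually reachable — one SCC of size 3.
That gives 2 strongly connected components.

2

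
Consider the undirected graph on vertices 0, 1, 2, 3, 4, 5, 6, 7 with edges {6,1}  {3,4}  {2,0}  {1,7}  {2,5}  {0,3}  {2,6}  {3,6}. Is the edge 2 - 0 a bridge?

No

After removing 2 - 0, the path 2-6-3-0 still connects them, so the edge is not a bridge.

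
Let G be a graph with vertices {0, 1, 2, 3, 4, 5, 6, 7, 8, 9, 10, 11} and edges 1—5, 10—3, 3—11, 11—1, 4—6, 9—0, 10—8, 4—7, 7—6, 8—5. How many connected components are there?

2 is isolated — a component by itself.
Starting from 0 we can reach 0, 9. That is one component of size 2.
Starting from 4 we can reach 4, 6, 7. That is one component of size 3.
Starting from 1 we can reach 1, 3, 5, 8, 10, 11. That is one component of size 6.
Total: 4 components.

4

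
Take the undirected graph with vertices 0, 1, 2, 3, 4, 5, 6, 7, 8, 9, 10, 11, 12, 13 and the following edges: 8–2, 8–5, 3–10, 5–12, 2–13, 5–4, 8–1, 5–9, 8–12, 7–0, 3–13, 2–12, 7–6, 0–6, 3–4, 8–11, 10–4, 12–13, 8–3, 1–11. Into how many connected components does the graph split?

Starting from 0 we can reach 0, 6, 7. That is one component of size 3.
Starting from 1 we can reach 1, 2, 3, 4, 5, 8, 9, 10, 11, 12, 13. That is one component of size 11.
Total: 2 components.

2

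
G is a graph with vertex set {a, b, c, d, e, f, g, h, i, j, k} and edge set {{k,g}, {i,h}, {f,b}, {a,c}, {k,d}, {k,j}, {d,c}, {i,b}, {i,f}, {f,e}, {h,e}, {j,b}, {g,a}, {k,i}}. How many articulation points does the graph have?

Removing k increases the component count from 1 to 2, so k is a cut vertex.
By contrast removing c leaves 1 component; it is not a cut vertex. No other vertex is a cut vertex either.

1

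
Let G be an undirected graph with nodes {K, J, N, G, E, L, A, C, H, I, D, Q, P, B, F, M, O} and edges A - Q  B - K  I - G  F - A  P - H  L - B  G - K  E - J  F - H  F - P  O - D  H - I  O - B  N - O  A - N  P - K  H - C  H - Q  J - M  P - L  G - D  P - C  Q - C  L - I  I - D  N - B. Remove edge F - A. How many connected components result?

2

F and A are still connected via F-H-Q-A, so the component count stays at 2.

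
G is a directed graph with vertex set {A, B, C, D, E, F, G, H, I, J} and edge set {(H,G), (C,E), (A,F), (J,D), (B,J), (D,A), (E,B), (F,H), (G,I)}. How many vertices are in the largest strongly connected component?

1

{D} is an SCC by itself.
{H} is an SCC by itself.
{A} is an SCC by itself.
{G} is an SCC by itself.
{C} is an SCC by itself.
(and 5 more singleton SCCs)
The largest has 1 vertex.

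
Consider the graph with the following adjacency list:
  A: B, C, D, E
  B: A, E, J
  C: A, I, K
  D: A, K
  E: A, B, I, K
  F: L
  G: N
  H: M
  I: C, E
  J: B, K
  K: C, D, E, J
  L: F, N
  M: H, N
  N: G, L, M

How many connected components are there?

2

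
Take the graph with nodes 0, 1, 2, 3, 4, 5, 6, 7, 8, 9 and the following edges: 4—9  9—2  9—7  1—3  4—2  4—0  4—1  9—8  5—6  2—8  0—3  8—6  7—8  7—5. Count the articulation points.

1

Removing 4 increases the component count from 1 to 2, so 4 is a cut vertex.
By contrast removing 3 leaves 1 component; it is not a cut vertex. No other vertex is a cut vertex either.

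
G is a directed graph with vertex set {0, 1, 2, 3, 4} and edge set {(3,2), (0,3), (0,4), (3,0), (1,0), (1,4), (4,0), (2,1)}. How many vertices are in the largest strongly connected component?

{0, 1, 2, 3, 4} are all mutually reachable — one SCC of size 5.
The largest has 5 vertices.

5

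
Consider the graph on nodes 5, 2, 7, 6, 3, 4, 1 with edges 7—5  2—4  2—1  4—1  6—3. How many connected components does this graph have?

3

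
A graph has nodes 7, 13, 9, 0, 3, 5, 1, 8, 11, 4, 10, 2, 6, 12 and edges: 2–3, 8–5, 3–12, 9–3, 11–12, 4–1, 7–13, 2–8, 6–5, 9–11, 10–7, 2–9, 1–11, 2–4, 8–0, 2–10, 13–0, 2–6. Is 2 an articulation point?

Yes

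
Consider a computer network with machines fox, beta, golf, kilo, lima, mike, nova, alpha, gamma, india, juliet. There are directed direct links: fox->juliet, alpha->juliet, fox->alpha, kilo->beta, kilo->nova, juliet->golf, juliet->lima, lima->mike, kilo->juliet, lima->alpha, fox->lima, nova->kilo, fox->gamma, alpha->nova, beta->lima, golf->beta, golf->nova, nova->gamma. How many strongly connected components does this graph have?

5

{beta, golf, kilo, lima, nova, alpha, juliet} are all mutually reachable — one SCC of size 7.
{mike} is an SCC by itself.
{india} is an SCC by itself.
{gamma} is an SCC by itself.
{fox} is an SCC by itself.
That gives 5 strongly connected components.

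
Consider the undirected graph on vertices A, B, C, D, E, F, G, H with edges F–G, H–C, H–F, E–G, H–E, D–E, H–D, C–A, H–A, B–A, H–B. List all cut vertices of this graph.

H

Removing H increases the component count from 1 to 2, so H is a cut vertex.
By contrast removing A leaves 1 component; it is not a cut vertex. No other vertex is a cut vertex either.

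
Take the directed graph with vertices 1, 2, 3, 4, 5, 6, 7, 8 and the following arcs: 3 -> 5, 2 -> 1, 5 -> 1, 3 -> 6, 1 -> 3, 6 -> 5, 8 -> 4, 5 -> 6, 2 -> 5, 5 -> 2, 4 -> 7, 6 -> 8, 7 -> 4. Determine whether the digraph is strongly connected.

No

There is no directed path from 8 to 3, so the graph is not strongly connected.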